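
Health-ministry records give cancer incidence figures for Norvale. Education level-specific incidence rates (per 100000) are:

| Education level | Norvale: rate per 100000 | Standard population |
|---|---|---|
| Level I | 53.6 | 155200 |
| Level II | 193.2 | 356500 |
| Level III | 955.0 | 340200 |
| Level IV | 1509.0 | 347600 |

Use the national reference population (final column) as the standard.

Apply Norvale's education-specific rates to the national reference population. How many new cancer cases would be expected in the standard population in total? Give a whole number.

Expected new cancer cases = Σ (standard pop × education-specific rate ÷ 100000)
= 155200×53.6/100000 + 356500×193.2/100000 + 340200×955.0/100000 + 347600×1509.0/100000
= 83.19 + 688.76 + 3248.91 + 5245.28 = 9266.14.

9266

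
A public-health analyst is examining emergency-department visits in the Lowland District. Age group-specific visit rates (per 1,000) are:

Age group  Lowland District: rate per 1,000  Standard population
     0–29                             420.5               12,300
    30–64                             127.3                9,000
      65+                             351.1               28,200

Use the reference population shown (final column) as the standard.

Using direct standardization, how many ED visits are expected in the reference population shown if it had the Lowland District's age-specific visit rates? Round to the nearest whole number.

Expected ED visits = Σ (standard pop × age-specific rate ÷ 1,000)
= 12,300×420.5/1,000 + 9,000×127.3/1,000 + 28,200×351.1/1,000
= 5172.15 + 1145.70 + 9901.02 = 16218.87.

16219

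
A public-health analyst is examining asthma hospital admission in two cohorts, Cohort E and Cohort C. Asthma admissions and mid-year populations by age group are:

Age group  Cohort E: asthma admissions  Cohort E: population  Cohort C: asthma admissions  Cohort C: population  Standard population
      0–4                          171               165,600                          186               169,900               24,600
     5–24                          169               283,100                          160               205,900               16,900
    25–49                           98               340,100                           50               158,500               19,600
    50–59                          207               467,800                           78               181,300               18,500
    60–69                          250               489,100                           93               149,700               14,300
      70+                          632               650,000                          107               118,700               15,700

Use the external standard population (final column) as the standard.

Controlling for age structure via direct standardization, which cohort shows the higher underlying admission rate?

Cohort C

Age-specific rates per 10,000 for Cohort E: 10.33, 5.97, 2.88, 4.42, 5.11, 9.72.
For Cohort C: 10.95, 7.77, 3.15, 4.30, 6.21, 9.01.
Standard total = 109,600; weights = 0.2245, 0.1542, 0.1788, 0.1688, 0.1305, 0.1432.
Cohort E: 0.2245×10.33 + 0.1542×5.97 + 0.1788×2.88 + 0.1688×4.42 + 0.1305×5.11 + 0.1432×9.72 = 6.5602 per 10,000.
Cohort C: 0.2245×10.95 + 0.1542×7.77 + 0.1788×3.15 + 0.1688×4.30 + 0.1305×6.21 + 0.1432×9.01 = 7.0476 per 10,000.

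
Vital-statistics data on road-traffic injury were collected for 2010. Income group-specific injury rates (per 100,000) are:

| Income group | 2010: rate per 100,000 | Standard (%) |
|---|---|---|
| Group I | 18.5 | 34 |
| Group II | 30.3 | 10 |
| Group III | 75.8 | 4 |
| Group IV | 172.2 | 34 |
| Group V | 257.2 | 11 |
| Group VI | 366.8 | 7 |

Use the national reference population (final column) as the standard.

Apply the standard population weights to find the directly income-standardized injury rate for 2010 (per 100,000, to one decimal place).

Standard weights: 0.34, 0.10, 0.04, 0.34, 0.11, 0.07.
Standardized rate: 0.3400×18.5 + 0.1000×30.3 + 0.0400×75.8 + 0.3400×172.2 + 0.1100×257.2 + 0.0700×366.8 = 124.8680 per 100,000.

124.9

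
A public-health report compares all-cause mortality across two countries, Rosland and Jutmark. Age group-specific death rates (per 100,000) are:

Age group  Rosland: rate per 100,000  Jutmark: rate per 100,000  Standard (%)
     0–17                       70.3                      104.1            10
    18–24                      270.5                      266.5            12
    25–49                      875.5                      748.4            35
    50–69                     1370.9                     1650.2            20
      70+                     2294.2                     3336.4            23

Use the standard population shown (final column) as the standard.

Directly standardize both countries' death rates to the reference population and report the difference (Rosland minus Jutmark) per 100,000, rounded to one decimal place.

-254.0

Standard weights: 0.10, 0.12, 0.35, 0.20, 0.23.
Rosland: 0.1000×70.3 + 0.1200×270.5 + 0.3500×875.5 + 0.2000×1370.9 + 0.2300×2294.2 = 1147.7610 per 100,000.
Jutmark: 0.1000×104.1 + 0.1200×266.5 + 0.3500×748.4 + 0.2000×1650.2 + 0.2300×3336.4 = 1401.7420 per 100,000.
Difference = 1147.7610 − 1401.7420 = -253.9810.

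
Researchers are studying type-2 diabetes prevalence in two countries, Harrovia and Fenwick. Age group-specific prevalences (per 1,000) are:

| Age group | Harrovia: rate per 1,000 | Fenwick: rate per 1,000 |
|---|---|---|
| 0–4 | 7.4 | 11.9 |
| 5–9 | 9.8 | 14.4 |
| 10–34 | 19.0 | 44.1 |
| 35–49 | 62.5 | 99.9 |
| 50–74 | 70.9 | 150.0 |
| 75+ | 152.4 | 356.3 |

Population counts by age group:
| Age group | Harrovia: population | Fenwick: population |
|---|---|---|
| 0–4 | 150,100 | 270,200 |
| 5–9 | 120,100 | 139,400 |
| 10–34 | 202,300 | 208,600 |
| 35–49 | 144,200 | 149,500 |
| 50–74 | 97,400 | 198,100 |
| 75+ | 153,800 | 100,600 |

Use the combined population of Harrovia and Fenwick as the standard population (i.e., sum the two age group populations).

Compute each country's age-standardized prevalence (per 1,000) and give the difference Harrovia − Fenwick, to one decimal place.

Combined standard total = 1,934,300; weights = 0.2173, 0.1342, 0.2124, 0.1518, 0.1528, 0.1315.
Harrovia: 0.2173×7.4 + 0.1342×9.8 + 0.2124×19.0 + 0.1518×62.5 + 0.1528×70.9 + 0.1315×152.4 = 47.3237 per 1,000.
Fenwick: 0.2173×11.9 + 0.1342×14.4 + 0.2124×44.1 + 0.1518×99.9 + 0.1528×150.0 + 0.1315×356.3 = 98.8303 per 1,000.
Difference = 47.3237 − 98.8303 = -51.5066.

-51.5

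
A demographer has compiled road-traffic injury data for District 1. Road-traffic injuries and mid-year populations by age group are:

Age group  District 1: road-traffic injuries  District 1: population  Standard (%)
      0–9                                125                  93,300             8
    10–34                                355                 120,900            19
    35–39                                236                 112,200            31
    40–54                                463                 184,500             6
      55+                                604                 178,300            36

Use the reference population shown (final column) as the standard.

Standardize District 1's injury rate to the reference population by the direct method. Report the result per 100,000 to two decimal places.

268.72

Age-specific rates per 100,000 for District 1: 133.98, 293.63, 210.34, 250.95, 338.75.
Standard weights: 0.08, 0.19, 0.31, 0.06, 0.36.
Standardized rate: 0.0800×133.98 + 0.1900×293.63 + 0.3100×210.34 + 0.0600×250.95 + 0.3600×338.75 = 268.7217 per 100,000.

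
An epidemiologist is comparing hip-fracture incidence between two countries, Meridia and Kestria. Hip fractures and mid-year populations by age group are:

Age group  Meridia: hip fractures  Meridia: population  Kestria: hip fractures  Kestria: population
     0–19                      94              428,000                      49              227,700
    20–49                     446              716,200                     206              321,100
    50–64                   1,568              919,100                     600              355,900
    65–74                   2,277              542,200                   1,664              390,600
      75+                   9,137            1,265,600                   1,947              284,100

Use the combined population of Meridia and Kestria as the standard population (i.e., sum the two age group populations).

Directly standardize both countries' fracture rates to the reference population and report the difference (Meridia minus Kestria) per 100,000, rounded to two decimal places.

Age-specific rates per 100,000 for Meridia: 21.96, 62.27, 170.60, 419.96, 721.95.
For Kestria: 21.52, 64.15, 168.59, 426.01, 685.32.
Combined standard total = 5,450,500; weights = 0.1203, 0.1903, 0.2339, 0.1711, 0.2843.
Meridia: 0.1203×21.96 + 0.1903×62.27 + 0.2339×170.60 + 0.1711×419.96 + 0.2843×721.95 = 331.5392 per 100,000.
Kestria: 0.1203×21.52 + 0.1903×64.15 + 0.2339×168.59 + 0.1711×426.01 + 0.2843×685.32 = 321.9948 per 100,000.
Difference = 331.5392 − 321.9948 = 9.5444.

9.54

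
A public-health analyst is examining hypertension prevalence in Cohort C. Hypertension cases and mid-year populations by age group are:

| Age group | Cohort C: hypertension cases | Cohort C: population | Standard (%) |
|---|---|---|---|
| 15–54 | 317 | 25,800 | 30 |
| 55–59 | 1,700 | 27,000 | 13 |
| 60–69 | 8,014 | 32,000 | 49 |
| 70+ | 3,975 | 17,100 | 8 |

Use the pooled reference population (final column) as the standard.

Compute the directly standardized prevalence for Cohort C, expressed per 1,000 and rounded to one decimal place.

153.2

Age-specific rates per 1,000 for Cohort C: 12.287, 62.963, 250.437, 232.456.
Standard weights: 0.30, 0.13, 0.49, 0.08.
Standardized rate: 0.3000×12.287 + 0.1300×62.963 + 0.4900×250.437 + 0.0800×232.456 = 153.1821 per 1,000.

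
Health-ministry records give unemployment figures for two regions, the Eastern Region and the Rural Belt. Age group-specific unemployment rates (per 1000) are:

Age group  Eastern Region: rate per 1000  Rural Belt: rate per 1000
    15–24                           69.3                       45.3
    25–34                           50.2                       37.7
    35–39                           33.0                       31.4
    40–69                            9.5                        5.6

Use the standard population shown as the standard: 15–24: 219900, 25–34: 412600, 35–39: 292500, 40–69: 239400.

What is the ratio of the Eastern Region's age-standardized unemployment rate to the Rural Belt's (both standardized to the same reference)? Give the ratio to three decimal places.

Standard total = 1164400; weights = 0.1889, 0.3543, 0.2512, 0.2056.
The Eastern Region: 0.1889×69.3 + 0.3543×50.2 + 0.2512×33.0 + 0.2056×9.5 = 41.1185 per 1000.
The Rural Belt: 0.1889×45.3 + 0.3543×37.7 + 0.2512×31.4 + 0.2056×5.6 = 30.9530 per 1000.
Ratio = 41.1185 ÷ 30.9530 = 1.32842.

1.328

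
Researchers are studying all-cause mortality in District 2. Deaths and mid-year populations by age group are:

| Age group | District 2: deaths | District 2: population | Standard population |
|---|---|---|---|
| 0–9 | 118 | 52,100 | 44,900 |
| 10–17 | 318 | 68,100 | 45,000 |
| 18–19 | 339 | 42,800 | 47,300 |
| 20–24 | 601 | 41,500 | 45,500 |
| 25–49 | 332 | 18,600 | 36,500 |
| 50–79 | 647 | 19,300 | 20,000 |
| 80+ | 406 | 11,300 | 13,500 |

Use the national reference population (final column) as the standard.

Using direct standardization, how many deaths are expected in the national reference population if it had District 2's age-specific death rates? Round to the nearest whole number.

3152

Age-specific rates per 1,000 for District 2: 2.265, 4.670, 7.921, 14.482, 17.849, 33.523, 35.929.
Expected deaths = Σ (standard pop × age-specific rate ÷ 1,000)
= 44,900×2.265/1,000 + 45,000×4.670/1,000 + 47,300×7.921/1,000 + 45,500×14.482/1,000 + 36,500×17.849/1,000 + 20,000×33.523/1,000 + 13,500×35.929/1,000
= 101.69 + 210.13 + 374.64 + 658.93 + 651.51 + 670.47 + 485.04 = 3152.41.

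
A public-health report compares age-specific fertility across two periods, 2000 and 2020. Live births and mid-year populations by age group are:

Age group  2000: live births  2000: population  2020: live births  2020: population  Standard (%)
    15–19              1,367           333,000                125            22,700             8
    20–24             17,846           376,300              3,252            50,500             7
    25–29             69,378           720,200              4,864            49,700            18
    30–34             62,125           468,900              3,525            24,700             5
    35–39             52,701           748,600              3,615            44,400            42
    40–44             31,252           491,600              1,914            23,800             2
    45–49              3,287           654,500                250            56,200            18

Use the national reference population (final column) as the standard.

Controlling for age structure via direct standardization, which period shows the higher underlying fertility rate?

2020

Age-specific rates per 1,000 for 2000: 4.105, 47.425, 96.332, 132.491, 70.399, 63.572, 5.022.
For 2020: 5.507, 64.396, 97.867, 142.713, 81.419, 80.420, 4.448.
Standard weights: 0.08, 0.07, 0.18, 0.05, 0.42, 0.02, 0.18.
2000: 0.0800×4.105 + 0.0700×47.425 + 0.1800×96.332 + 0.0500×132.491 + 0.4200×70.399 + 0.0200×63.572 + 0.1800×5.022 = 59.3556 per 1,000.
2020: 0.0800×5.507 + 0.0700×64.396 + 0.1800×97.867 + 0.0500×142.713 + 0.4200×81.419 + 0.0200×80.420 + 0.1800×4.448 = 66.3050 per 1,000.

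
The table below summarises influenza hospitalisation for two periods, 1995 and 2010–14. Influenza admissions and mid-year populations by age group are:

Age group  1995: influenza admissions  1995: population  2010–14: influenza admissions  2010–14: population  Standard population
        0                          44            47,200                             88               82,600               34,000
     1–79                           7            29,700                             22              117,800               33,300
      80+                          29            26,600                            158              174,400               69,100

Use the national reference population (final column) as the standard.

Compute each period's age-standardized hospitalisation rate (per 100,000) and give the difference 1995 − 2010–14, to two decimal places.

7.21

Age-specific rates per 100,000 for 1995: 93.22, 23.57, 109.02.
For 2010–14: 106.54, 18.68, 90.60.
Standard total = 136,400; weights = 0.2493, 0.2441, 0.5066.
1995: 0.2493×93.22 + 0.2441×23.57 + 0.5066×109.02 = 84.2214 per 100,000.
2010–14: 0.2493×106.54 + 0.2441×18.68 + 0.5066×90.60 = 77.0116 per 100,000.
Difference = 84.2214 − 77.0116 = 7.2098.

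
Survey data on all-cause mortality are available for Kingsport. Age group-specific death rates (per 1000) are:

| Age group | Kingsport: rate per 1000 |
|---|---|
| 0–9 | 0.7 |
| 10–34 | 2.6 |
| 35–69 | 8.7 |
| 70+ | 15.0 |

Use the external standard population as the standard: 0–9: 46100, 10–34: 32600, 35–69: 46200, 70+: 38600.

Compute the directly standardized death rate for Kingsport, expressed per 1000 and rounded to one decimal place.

6.7

Standard total = 163500; weights = 0.2820, 0.1994, 0.2826, 0.2361.
Standardized rate: 0.2820×0.7 + 0.1994×2.6 + 0.2826×8.7 + 0.2361×15.0 = 6.7154 per 1000.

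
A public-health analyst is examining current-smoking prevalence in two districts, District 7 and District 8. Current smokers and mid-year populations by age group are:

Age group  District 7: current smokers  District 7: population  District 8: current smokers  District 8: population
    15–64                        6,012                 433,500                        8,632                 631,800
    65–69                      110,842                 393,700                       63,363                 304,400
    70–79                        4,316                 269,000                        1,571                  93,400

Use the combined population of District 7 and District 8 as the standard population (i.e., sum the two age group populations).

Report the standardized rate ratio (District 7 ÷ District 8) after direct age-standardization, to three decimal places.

1.308

Age-specific rates per 1,000 for District 7: 13.869, 281.539, 16.045.
For District 8: 13.663, 208.157, 16.820.
Combined standard total = 2,125,800; weights = 0.5011, 0.3284, 0.1705.
District 7: 0.5011×13.869 + 0.3284×281.539 + 0.1705×16.045 = 102.1410 per 1,000.
District 8: 0.5011×13.663 + 0.3284×208.157 + 0.1705×16.820 = 78.0717 per 1,000.
Ratio = 102.1410 ÷ 78.0717 = 1.30830.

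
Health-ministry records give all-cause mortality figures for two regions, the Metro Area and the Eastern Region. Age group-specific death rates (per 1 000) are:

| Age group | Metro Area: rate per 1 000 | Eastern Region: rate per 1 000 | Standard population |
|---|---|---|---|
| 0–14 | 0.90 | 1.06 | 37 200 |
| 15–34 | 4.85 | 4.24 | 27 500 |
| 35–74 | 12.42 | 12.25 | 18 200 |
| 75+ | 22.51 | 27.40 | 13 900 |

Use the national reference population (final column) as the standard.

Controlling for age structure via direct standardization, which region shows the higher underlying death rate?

Eastern Region

Standard total = 96 800; weights = 0.3843, 0.2841, 0.1880, 0.1436.
The Metro Area: 0.3843×0.90 + 0.2841×4.85 + 0.1880×12.42 + 0.1436×22.51 = 7.2912 per 1 000.
The Eastern Region: 0.3843×1.06 + 0.2841×4.24 + 0.1880×12.25 + 0.1436×27.40 = 7.8496 per 1 000.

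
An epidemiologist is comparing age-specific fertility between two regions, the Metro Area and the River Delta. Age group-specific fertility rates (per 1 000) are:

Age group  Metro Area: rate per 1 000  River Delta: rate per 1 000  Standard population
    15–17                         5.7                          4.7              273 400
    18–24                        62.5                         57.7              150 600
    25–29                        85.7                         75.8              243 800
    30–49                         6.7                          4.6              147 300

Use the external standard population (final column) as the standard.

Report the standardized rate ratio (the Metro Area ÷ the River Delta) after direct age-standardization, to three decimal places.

Standard total = 815 100; weights = 0.3354, 0.1848, 0.2991, 0.1807.
The Metro Area: 0.3354×5.7 + 0.1848×62.5 + 0.2991×85.7 + 0.1807×6.7 = 40.3036 per 1 000.
The River Delta: 0.3354×4.7 + 0.1848×57.7 + 0.2991×75.8 + 0.1807×4.6 = 35.7407 per 1 000.
Ratio = 40.3036 ÷ 35.7407 = 1.12767.

1.128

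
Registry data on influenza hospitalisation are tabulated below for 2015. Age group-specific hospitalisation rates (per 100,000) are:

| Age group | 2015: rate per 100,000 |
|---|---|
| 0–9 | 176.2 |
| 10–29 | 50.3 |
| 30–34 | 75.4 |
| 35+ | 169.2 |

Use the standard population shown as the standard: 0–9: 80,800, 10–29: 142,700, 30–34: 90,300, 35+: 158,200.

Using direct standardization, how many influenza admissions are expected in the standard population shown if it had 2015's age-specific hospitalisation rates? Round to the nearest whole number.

550

Expected influenza admissions = Σ (standard pop × age-specific rate ÷ 100,000)
= 80,800×176.2/100,000 + 142,700×50.3/100,000 + 90,300×75.4/100,000 + 158,200×169.2/100,000
= 142.37 + 71.78 + 68.09 + 267.67 = 549.91.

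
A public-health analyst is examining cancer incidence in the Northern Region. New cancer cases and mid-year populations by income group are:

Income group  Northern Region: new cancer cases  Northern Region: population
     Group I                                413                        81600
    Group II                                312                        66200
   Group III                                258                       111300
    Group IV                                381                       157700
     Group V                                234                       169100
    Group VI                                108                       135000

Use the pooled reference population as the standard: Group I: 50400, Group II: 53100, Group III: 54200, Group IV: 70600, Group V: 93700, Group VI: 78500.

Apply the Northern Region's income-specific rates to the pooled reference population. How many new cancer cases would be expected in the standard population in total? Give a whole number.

994

Income-specific rates per 100000 for the Northern Region: 506.13, 471.30, 231.81, 241.60, 138.38, 80.00.
Expected new cancer cases = Σ (standard pop × income-specific rate ÷ 100000)
= 50400×506.13/100000 + 53100×471.30/100000 + 54200×231.81/100000 + 70600×241.60/100000 + 93700×138.38/100000 + 78500×80.00/100000
= 255.09 + 250.26 + 125.64 + 170.57 + 129.66 + 62.80 = 994.02.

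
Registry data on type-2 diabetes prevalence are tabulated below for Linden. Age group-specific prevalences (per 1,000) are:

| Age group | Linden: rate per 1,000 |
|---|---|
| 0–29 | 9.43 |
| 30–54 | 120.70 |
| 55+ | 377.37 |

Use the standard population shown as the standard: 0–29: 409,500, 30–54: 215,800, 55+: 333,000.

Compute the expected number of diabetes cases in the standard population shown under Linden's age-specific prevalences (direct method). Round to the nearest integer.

155573

Expected diabetes cases = Σ (standard pop × age-specific rate ÷ 1,000)
= 409,500×9.43/1,000 + 215,800×120.70/1,000 + 333,000×377.37/1,000
= 3861.59 + 26047.06 + 125664.21 = 155572.86.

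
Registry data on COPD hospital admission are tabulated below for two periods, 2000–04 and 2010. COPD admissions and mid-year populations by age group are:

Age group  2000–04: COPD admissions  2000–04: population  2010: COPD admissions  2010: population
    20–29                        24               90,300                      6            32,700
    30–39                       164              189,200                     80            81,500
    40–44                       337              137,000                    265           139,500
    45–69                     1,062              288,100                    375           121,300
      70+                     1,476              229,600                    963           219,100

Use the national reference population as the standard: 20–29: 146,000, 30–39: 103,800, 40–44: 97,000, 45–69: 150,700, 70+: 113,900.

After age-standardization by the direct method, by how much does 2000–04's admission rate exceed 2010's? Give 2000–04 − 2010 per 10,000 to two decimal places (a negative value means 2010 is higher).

Age-specific rates per 10,000 for 2000–04: 2.66, 8.67, 24.60, 36.86, 64.29.
For 2010: 1.83, 9.82, 19.00, 30.92, 43.95.
Standard total = 611,400; weights = 0.2388, 0.1698, 0.1587, 0.2465, 0.1863.
2000–04: 0.2388×2.66 + 0.1698×8.67 + 0.1587×24.60 + 0.2465×36.86 + 0.1863×64.29 = 27.0709 per 10,000.
2010: 0.2388×1.83 + 0.1698×9.82 + 0.1587×19.00 + 0.2465×30.92 + 0.1863×43.95 = 20.9266 per 10,000.
Difference = 27.0709 − 20.9266 = 6.1442.

6.14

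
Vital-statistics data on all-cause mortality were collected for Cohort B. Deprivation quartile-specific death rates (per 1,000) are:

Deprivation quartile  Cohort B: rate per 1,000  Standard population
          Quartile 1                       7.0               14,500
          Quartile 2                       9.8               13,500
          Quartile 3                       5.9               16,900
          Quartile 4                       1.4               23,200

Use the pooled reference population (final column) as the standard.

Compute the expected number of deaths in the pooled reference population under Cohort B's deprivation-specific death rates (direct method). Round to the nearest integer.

Expected deaths = Σ (standard pop × deprivation-specific rate ÷ 1,000)
= 14,500×7.0/1,000 + 13,500×9.8/1,000 + 16,900×5.9/1,000 + 23,200×1.4/1,000
= 101.50 + 132.30 + 99.71 + 32.48 = 365.99.

366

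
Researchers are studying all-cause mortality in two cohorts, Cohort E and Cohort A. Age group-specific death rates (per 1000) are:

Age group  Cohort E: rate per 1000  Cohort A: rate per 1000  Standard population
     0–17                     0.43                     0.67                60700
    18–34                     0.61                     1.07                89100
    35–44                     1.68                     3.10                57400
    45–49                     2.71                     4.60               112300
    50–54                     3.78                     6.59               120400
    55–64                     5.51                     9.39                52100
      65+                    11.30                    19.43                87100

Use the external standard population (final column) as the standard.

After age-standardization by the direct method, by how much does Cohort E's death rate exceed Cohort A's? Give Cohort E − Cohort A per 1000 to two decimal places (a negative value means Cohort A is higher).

Standard total = 579100; weights = 0.1048, 0.1539, 0.0991, 0.1939, 0.2079, 0.0900, 0.1504.
Cohort E: 0.1048×0.43 + 0.1539×0.61 + 0.0991×1.68 + 0.1939×2.71 + 0.2079×3.78 + 0.0900×5.51 + 0.1504×11.30 = 3.8122 per 1000.
Cohort A: 0.1048×0.67 + 0.1539×1.07 + 0.0991×3.10 + 0.1939×4.60 + 0.2079×6.59 + 0.0900×9.39 + 0.1504×19.43 = 6.5715 per 1000.
Difference = 3.8122 − 6.5715 = -2.7593.

-2.76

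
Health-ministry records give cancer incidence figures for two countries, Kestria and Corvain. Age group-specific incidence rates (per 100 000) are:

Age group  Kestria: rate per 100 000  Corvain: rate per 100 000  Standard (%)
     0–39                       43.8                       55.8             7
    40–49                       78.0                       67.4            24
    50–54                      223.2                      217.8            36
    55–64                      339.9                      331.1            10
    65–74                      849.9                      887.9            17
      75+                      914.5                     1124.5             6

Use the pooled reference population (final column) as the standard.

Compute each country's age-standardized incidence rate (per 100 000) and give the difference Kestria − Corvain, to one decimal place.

Standard weights: 0.07, 0.24, 0.36, 0.10, 0.17, 0.06.
Kestria: 0.0700×43.8 + 0.2400×78.0 + 0.3600×223.2 + 0.1000×339.9 + 0.1700×849.9 + 0.0600×914.5 = 335.4810 per 100 000.
Corvain: 0.0700×55.8 + 0.2400×67.4 + 0.3600×217.8 + 0.1000×331.1 + 0.1700×887.9 + 0.0600×1124.5 = 350.0130 per 100 000.
Difference = 335.4810 − 350.0130 = -14.5320.

-14.5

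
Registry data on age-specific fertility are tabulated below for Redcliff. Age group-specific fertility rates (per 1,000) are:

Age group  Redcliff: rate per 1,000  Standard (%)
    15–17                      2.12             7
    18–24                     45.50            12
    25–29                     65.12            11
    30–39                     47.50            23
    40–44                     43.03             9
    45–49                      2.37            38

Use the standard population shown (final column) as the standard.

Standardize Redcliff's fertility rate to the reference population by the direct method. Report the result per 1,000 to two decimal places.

28.47

Standard weights: 0.07, 0.12, 0.11, 0.23, 0.09, 0.38.
Standardized rate: 0.0700×2.12 + 0.1200×45.50 + 0.1100×65.12 + 0.2300×47.50 + 0.0900×43.03 + 0.3800×2.37 = 28.4699 per 1,000.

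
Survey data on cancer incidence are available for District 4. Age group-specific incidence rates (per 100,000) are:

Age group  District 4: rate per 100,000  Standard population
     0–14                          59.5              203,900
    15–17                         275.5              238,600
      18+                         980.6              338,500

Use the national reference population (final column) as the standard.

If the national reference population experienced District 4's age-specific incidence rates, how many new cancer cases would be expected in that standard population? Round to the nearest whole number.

Expected new cancer cases = Σ (standard pop × age-specific rate ÷ 100,000)
= 203,900×59.5/100,000 + 238,600×275.5/100,000 + 338,500×980.6/100,000
= 121.32 + 657.34 + 3319.33 = 4097.99.

4098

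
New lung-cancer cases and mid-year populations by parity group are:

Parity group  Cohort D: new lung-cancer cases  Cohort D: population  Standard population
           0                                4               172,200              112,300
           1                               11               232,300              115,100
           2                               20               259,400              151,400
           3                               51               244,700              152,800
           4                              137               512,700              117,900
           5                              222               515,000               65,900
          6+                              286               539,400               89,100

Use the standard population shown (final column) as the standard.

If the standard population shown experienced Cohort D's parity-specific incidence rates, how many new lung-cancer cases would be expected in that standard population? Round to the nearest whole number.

159

Parity-specific rates per 100,000 for Cohort D: 2.32, 4.74, 7.71, 20.84, 26.72, 43.11, 53.02.
Expected new lung-cancer cases = Σ (standard pop × parity-specific rate ÷ 100,000)
= 112,300×2.32/100,000 + 115,100×4.74/100,000 + 151,400×7.71/100,000 + 152,800×20.84/100,000 + 117,900×26.72/100,000 + 65,900×43.11/100,000 + 89,100×53.02/100,000
= 2.61 + 5.45 + 11.67 + 31.85 + 31.50 + 28.41 + 47.24 = 158.73.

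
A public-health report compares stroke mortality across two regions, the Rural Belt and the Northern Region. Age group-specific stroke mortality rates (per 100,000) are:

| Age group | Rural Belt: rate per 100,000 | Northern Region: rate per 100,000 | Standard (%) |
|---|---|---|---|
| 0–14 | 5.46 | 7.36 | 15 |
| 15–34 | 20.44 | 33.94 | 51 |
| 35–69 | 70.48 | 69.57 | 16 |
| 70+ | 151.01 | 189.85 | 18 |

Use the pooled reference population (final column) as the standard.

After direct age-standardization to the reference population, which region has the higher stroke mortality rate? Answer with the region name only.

Northern Region

Standard weights: 0.15, 0.51, 0.16, 0.18.
The Rural Belt: 0.1500×5.46 + 0.5100×20.44 + 0.1600×70.48 + 0.1800×151.01 = 49.7020 per 100,000.
The Northern Region: 0.1500×7.36 + 0.5100×33.94 + 0.1600×69.57 + 0.1800×189.85 = 63.7176 per 100,000.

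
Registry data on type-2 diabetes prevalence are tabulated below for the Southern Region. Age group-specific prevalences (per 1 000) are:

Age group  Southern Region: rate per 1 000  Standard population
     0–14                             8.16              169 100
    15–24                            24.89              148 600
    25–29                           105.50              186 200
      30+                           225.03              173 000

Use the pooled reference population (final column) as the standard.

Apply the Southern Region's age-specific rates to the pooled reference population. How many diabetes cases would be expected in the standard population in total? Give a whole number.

63653

Expected diabetes cases = Σ (standard pop × age-specific rate ÷ 1 000)
= 169 100×8.16/1 000 + 148 600×24.89/1 000 + 186 200×105.50/1 000 + 173 000×225.03/1 000
= 1379.86 + 3698.65 + 19644.10 + 38930.19 = 63652.80.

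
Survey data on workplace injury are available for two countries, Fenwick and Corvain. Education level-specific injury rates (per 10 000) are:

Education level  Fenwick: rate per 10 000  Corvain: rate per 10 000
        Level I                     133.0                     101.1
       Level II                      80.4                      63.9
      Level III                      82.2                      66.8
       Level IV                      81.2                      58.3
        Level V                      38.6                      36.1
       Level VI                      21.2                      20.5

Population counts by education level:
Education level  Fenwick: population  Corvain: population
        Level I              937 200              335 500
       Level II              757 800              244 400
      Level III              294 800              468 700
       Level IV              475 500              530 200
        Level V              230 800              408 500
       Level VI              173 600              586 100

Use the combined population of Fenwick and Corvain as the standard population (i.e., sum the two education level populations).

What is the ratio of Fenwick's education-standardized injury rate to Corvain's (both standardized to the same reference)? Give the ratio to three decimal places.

1.276

Combined standard total = 5 443 100; weights = 0.2338, 0.1841, 0.1403, 0.1848, 0.1175, 0.1396.
Fenwick: 0.2338×133.0 + 0.1841×80.4 + 0.1403×82.2 + 0.1848×81.2 + 0.1175×38.6 + 0.1396×21.2 = 79.9271 per 10 000.
Corvain: 0.2338×101.1 + 0.1841×63.9 + 0.1403×66.8 + 0.1848×58.3 + 0.1175×36.1 + 0.1396×20.5 = 62.6476 per 10 000.
Ratio = 79.9271 ÷ 62.6476 = 1.27582.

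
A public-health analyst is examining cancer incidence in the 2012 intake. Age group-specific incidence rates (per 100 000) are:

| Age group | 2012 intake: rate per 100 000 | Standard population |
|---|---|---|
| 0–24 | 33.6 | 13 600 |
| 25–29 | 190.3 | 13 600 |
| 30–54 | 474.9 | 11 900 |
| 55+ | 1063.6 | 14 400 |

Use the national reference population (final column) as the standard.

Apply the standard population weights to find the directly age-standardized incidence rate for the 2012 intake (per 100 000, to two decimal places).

448.83

Standard total = 53 500; weights = 0.2542, 0.2542, 0.2224, 0.2692.
Standardized rate: 0.2542×33.6 + 0.2542×190.3 + 0.2224×474.9 + 0.2692×1063.6 = 448.8260 per 100 000.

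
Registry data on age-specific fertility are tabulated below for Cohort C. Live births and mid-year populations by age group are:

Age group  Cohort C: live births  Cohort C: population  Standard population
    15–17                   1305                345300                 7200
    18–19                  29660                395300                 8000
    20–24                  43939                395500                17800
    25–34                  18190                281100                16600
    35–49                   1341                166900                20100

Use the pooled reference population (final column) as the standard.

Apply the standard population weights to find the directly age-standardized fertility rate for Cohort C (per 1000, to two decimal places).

55.10

Age-specific rates per 1000 for Cohort C: 3.779, 75.032, 111.097, 64.710, 8.035.
Standard total = 69700; weights = 0.1033, 0.1148, 0.2554, 0.2382, 0.2884.
Standardized rate: 0.1033×3.779 + 0.1148×75.032 + 0.2554×111.097 + 0.2382×64.710 + 0.2884×8.035 = 55.1030 per 1000.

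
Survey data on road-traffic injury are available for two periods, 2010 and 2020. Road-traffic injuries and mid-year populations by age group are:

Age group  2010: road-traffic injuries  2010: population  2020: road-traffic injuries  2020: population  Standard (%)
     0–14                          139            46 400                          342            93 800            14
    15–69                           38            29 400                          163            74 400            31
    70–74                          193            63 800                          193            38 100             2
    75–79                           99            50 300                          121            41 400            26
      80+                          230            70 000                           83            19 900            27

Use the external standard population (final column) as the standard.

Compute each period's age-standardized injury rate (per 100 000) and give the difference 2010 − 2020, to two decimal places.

Age-specific rates per 100 000 for 2010: 299.57, 129.25, 302.51, 196.82, 328.57.
For 2020: 364.61, 219.09, 506.56, 292.27, 417.09.
Standard weights: 0.14, 0.31, 0.02, 0.26, 0.27.
2010: 0.1400×299.57 + 0.3100×129.25 + 0.0200×302.51 + 0.2600×196.82 + 0.2700×328.57 = 227.9451 per 100 000.
2020: 0.1400×364.61 + 0.3100×219.09 + 0.0200×506.56 + 0.2600×292.27 + 0.2700×417.09 = 317.6961 per 100 000.
Difference = 227.9451 − 317.6961 = -89.7510.

-89.75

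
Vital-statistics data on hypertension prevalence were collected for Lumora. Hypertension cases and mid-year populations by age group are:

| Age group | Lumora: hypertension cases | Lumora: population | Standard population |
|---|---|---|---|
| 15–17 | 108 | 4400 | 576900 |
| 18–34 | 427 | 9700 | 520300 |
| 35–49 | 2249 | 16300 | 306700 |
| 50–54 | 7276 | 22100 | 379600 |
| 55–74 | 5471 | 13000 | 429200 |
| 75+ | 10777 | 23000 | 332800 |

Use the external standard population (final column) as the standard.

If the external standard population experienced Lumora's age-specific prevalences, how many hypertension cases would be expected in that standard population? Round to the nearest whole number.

Age-specific rates per 1000 for Lumora: 24.545, 44.021, 137.975, 329.231, 420.846, 468.565.
Expected hypertension cases = Σ (standard pop × age-specific rate ÷ 1000)
= 576900×24.545/1000 + 520300×44.021/1000 + 306700×137.975/1000 + 379600×329.231/1000 + 429200×420.846/1000 + 332800×468.565/1000
= 14160.27 + 22903.93 + 42317.07 + 124976.00 + 180627.17 + 155938.50 = 540922.95.

540923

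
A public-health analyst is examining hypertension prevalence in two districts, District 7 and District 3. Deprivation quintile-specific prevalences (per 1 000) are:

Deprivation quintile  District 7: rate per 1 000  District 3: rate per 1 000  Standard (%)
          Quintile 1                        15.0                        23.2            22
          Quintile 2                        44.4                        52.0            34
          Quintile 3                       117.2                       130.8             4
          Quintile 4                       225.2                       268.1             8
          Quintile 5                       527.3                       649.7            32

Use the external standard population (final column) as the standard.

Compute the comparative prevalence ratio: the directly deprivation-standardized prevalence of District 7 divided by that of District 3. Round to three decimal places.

Standard weights: 0.22, 0.34, 0.04, 0.08, 0.32.
District 7: 0.2200×15.0 + 0.3400×44.4 + 0.0400×117.2 + 0.0800×225.2 + 0.3200×527.3 = 209.8360 per 1 000.
District 3: 0.2200×23.2 + 0.3400×52.0 + 0.0400×130.8 + 0.0800×268.1 + 0.3200×649.7 = 257.3680 per 1 000.
Ratio = 209.8360 ÷ 257.3680 = 0.81532.

0.815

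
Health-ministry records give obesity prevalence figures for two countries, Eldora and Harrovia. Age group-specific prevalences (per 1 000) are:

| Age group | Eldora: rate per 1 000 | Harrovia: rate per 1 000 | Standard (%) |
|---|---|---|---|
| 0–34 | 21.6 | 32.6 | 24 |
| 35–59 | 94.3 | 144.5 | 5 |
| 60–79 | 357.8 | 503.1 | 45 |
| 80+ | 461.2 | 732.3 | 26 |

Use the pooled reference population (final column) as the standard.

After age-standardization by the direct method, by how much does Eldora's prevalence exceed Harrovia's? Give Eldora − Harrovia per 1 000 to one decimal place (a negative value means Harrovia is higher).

Standard weights: 0.24, 0.05, 0.45, 0.26.
Eldora: 0.2400×21.6 + 0.0500×94.3 + 0.4500×357.8 + 0.2600×461.2 = 290.8210 per 1 000.
Harrovia: 0.2400×32.6 + 0.0500×144.5 + 0.4500×503.1 + 0.2600×732.3 = 431.8420 per 1 000.
Difference = 290.8210 − 431.8420 = -141.0210.

-141.0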